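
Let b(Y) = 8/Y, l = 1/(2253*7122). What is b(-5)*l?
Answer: -4/40114665 ≈ -9.9714e-8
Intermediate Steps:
l = 1/16045866 (l = (1/2253)*(1/7122) = 1/16045866 ≈ 6.2321e-8)
b(-5)*l = (8/(-5))*(1/16045866) = (8*(-⅕))*(1/16045866) = -8/5*1/16045866 = -4/40114665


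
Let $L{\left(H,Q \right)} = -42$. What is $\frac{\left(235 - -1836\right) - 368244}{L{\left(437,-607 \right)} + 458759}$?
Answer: $- \frac{366173}{458717} \approx -0.79825$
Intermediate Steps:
$\frac{\left(235 - -1836\right) - 368244}{L{\left(437,-607 \right)} + 458759} = \frac{\left(235 - -1836\right) - 368244}{-42 + 458759} = \frac{\left(235 + 1836\right) - 368244}{458717} = \left(2071 - 368244\right) \frac{1}{458717} = \left(-366173\right) \frac{1}{458717} = - \frac{366173}{458717}$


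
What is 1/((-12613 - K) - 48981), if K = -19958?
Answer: -1/41636 ≈ -2.4018e-5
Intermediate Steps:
1/((-12613 - K) - 48981) = 1/((-12613 - 1*(-19958)) - 48981) = 1/((-12613 + 19958) - 48981) = 1/(7345 - 48981) = 1/(-41636) = -1/41636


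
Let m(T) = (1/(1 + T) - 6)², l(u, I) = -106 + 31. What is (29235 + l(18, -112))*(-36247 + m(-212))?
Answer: -47010218125680/44521 ≈ -1.0559e+9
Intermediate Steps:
l(u, I) = -75
m(T) = (-6 + 1/(1 + T))²
(29235 + l(18, -112))*(-36247 + m(-212)) = (29235 - 75)*(-36247 + (5 + 6*(-212))²/(1 - 212)²) = 29160*(-36247 + (5 - 1272)²/(-211)²) = 29160*(-36247 + (1/44521)*(-1267)²) = 29160*(-36247 + (1/44521)*1605289) = 29160*(-36247 + 1605289/44521) = 29160*(-1612147398/44521) = -47010218125680/44521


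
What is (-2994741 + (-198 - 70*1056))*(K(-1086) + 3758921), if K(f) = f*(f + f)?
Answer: -18774398599467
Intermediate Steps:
K(f) = 2*f² (K(f) = f*(2*f) = 2*f²)
(-2994741 + (-198 - 70*1056))*(K(-1086) + 3758921) = (-2994741 + (-198 - 70*1056))*(2*(-1086)² + 3758921) = (-2994741 + (-198 - 73920))*(2*1179396 + 3758921) = (-2994741 - 74118)*(2358792 + 3758921) = -3068859*6117713 = -18774398599467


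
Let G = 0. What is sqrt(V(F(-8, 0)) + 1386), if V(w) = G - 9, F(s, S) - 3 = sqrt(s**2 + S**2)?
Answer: 9*sqrt(17) ≈ 37.108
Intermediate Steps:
F(s, S) = 3 + sqrt(S**2 + s**2) (F(s, S) = 3 + sqrt(s**2 + S**2) = 3 + sqrt(S**2 + s**2))
V(w) = -9 (V(w) = 0 - 9 = -9)
sqrt(V(F(-8, 0)) + 1386) = sqrt(-9 + 1386) = sqrt(1377) = 9*sqrt(17)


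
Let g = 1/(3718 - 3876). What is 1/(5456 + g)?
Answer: 158/862047 ≈ 0.00018328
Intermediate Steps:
g = -1/158 (g = 1/(-158) = -1/158 ≈ -0.0063291)
1/(5456 + g) = 1/(5456 - 1/158) = 1/(862047/158) = 158/862047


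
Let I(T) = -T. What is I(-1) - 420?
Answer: -419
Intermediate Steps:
I(T) = -T
I(-1) - 420 = -1*(-1) - 420 = 1 - 420 = -419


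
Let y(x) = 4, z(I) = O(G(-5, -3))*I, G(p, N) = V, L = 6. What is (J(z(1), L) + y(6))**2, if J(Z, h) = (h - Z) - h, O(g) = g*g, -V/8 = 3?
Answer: 327184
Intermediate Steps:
V = -24 (V = -8*3 = -24)
G(p, N) = -24
O(g) = g**2
z(I) = 576*I (z(I) = (-24)**2*I = 576*I)
J(Z, h) = -Z
(J(z(1), L) + y(6))**2 = (-576 + 4)**2 = (-572)**2 = 327184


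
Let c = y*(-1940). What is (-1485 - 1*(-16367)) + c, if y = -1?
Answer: 16822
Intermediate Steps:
c = 1940 (c = -1*(-1940) = 1940)
(-1485 - 1*(-16367)) + c = (-1485 - 1*(-16367)) + 1940 = (-1485 + 16367) + 1940 = 14882 + 1940 = 16822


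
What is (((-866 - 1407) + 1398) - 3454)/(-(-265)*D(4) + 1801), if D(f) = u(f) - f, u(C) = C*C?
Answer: -4329/4981 ≈ -0.86910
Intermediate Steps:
u(C) = C²
D(f) = f² - f
(((-866 - 1407) + 1398) - 3454)/(-(-265)*D(4) + 1801) = (((-866 - 1407) + 1398) - 3454)/(-(-265)*4*(-1 + 4) + 1801) = ((-2273 + 1398) - 3454)/(-(-265)*4*3 + 1801) = (-875 - 3454)/(-(-265)*12 + 1801) = -4329/(-53*(-60) + 1801) = -4329/(3180 + 1801) = -4329/4981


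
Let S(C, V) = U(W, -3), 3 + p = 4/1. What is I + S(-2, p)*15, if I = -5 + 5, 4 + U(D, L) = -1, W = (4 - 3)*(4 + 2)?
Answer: -75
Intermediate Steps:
W = 6 (W = 1*6 = 6)
U(D, L) = -5 (U(D, L) = -4 - 1 = -5)
p = 1 (p = -3 + 4/1 = -3 + 4*1 = -3 + 4 = 1)
S(C, V) = -5
I = 0
I + S(-2, p)*15 = 0 - 5*15 = 0 - 75 = -75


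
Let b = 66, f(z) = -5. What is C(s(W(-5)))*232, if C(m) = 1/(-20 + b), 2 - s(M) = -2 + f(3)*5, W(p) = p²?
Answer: 116/23 ≈ 5.0435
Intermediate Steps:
s(M) = 29 (s(M) = 2 - (-2 - 5*5) = 2 - (-2 - 25) = 2 - 1*(-27) = 2 + 27 = 29)
C(m) = 1/46 (C(m) = 1/(-20 + 66) = 1/46)
C(s(W(-5)))*232 = (1/46)*232 = 116/23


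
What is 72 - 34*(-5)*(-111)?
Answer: -18798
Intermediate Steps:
72 - 34*(-5)*(-111) = 72 + 170*(-111) = 72 - 18870 = -18798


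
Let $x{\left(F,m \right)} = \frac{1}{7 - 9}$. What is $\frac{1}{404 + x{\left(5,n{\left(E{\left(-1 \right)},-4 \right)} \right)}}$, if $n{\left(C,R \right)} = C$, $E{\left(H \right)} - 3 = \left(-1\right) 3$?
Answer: $\frac{2}{807} \approx 0.0024783$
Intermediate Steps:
$E{\left(H \right)} = 0$ ($E{\left(H \right)} = 3 - 3 = 0$)
$x{\left(F,m \right)} = - \frac{1}{2}$ ($x{\left(F,m \right)} = \frac{1}{-2} = - \frac{1}{2}$)
$\frac{1}{404 + x{\left(5,n{\left(E{\left(-1 \right)},-4 \right)} \right)}} = \frac{1}{404 - \frac{1}{2}} = \frac{1}{\frac{807}{2}} = \frac{2}{807}$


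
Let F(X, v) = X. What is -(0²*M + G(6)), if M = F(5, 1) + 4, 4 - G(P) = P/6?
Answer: -3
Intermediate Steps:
G(P) = 4 - P/6
M = 9 (M = 5 + 4 = 9)
-(0²*M + G(6)) = -(0²*9 + (4 - ⅙*6)) = -(0*9 + (4 - 1)) = -(0 + 3) = -1*3 = -3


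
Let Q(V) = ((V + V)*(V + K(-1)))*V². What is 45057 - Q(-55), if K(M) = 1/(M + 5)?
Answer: -36346011/2 ≈ -1.8173e+7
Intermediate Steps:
K(M) = 1/(5 + M)
Q(V) = 2*V³*(¼ + V) (Q(V) = ((V + V)*(V + 1/(5 - 1)))*V² = ((2*V)*(V + 1/4))*V² = ((2*V)*(V + ¼))*V² = ((2*V)*(¼ + V))*V² = (2*V*(¼ + V))*V² = 2*V³*(¼ + V))
45057 - Q(-55) = 45057 - (-55)³*(1 + 4*(-55))/2 = 45057 - (-166375)*(1 - 220)/2 = 45057 - (-166375)*(-219)/2 = 45057 - 1*36436125/2 = 45057 - 36436125/2 = -36346011/2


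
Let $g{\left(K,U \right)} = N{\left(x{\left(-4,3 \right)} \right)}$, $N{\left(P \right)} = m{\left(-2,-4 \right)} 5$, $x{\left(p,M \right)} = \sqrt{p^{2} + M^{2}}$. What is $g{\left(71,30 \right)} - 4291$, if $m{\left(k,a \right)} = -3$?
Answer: $-4306$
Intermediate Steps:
$x{\left(p,M \right)} = \sqrt{M^{2} + p^{2}}$
$N{\left(P \right)} = -15$ ($N{\left(P \right)} = \left(-3\right) 5 = -15$)
$g{\left(K,U \right)} = -15$
$g{\left(71,30 \right)} - 4291 = -15 - 4291 = -4306$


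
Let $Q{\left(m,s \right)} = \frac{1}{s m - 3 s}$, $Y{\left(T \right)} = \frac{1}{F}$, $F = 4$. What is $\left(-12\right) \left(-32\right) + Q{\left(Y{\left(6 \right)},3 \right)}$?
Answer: $\frac{12668}{33} \approx 383.88$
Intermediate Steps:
$Y{\left(T \right)} = \frac{1}{4}$
$Q{\left(m,s \right)} = \frac{1}{- 3 s + m s}$ ($Q{\left(m,s \right)} = \frac{1}{m s - 3 s} = \frac{1}{- 3 s + m s}$)
$\left(-12\right) \left(-32\right) + Q{\left(Y{\left(6 \right)},3 \right)} = \left(-12\right) \left(-32\right) + \frac{1}{3 \left(-3 + \frac{1}{4}\right)} = 384 + \frac{1}{3 \left(- \frac{11}{4}\right)} = 384 + \frac{1}{3} \left(- \frac{4}{11}\right) = 384 - \frac{4}{33} = \frac{12668}{33}$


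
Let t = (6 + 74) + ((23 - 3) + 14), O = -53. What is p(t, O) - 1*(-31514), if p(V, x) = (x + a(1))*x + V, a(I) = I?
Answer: 34384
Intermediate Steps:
t = 114 (t = 80 + (20 + 14) = 80 + 34 = 114)
p(V, x) = V + x*(1 + x) (p(V, x) = (x + 1)*x + V = (1 + x)*x + V = x*(1 + x) + V = V + x*(1 + x))
p(t, O) - 1*(-31514) = (114 - 53 + (-53)**2) - 1*(-31514) = (114 - 53 + 2809) + 31514 = 2870 + 31514 = 34384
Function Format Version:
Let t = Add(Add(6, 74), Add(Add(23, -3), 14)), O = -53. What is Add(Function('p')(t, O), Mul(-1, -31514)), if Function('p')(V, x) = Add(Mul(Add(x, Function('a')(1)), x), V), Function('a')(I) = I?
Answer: 34384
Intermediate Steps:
t = 114 (t = Add(80, Add(20, 14)) = Add(80, 34) = 114)
Function('p')(V, x) = Add(V, Mul(x, Add(1, x))) (Function('p')(V, x) = Add(Mul(Add(x, 1), x), V) = Add(Mul(Add(1, x), x), V) = Add(Mul(x, Add(1, x)), V) = Add(V, Mul(x, Add(1, x))))
Add(Function('p')(t, O), Mul(-1, -31514)) = Add(Add(114, -53, Pow(-53, 2)), Mul(-1, -31514)) = Add(Add(114, -53, 2809), 31514) = Add(2870, 31514) = 34384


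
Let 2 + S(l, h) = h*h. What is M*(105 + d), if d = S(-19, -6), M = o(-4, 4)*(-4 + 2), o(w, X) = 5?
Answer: -1390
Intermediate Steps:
S(l, h) = -2 + h² (S(l, h) = -2 + h*h = -2 + h²)
M = -10 (M = 5*(-4 + 2) = 5*(-2) = -10)
d = 34 (d = -2 + (-6)² = -2 + 36 = 34)
M*(105 + d) = -10*(105 + 34) = -10*139 = -1390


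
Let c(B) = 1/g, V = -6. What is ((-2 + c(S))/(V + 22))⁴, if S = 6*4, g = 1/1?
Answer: 1/65536 ≈ 1.5259e-5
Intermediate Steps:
g = 1
S = 24
c(B) = 1 (c(B) = 1/1 = 1)
((-2 + c(S))/(V + 22))⁴ = ((-2 + 1)/(-6 + 22))⁴ = (-1/16)⁴ = 1/65536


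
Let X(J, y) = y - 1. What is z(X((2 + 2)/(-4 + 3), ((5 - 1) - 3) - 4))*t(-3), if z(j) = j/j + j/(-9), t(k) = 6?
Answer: 26/3 ≈ 8.6667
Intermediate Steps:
X(J, y) = -1 + y
z(j) = 1 - j/9 (z(j) = 1 + j*(-⅑) = 1 - j/9)
z(X((2 + 2)/(-4 + 3), ((5 - 1) - 3) - 4))*t(-3) = (1 - (-1 + (((5 - 1) - 3) - 4))/9)*6 = (1 - (-1 + ((4 - 3) - 4))/9)*6 = (1 - (-1 + (1 - 4))/9)*6 = (1 - (-1 - 3)/9)*6 = (1 - ⅑*(-4))*6 = (1 + 4/9)*6 = (13/9)*6 = 26/3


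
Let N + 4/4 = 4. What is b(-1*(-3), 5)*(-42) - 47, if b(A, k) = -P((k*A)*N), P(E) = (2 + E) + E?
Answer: 3817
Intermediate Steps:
N = 3 (N = -1 + 4 = 3)
P(E) = 2 + 2*E
b(A, k) = -2 - 6*A*k (b(A, k) = -(2 + 2*((k*A)*3)) = -(2 + 2*((A*k)*3)) = -(2 + 2*(3*A*k)) = -(2 + 6*A*k) = -2 - 6*A*k)
b(-1*(-3), 5)*(-42) - 47 = (-2 - 6*(-1*(-3))*5)*(-42) - 47 = (-2 - 6*3*5)*(-42) - 47 = (-2 - 90)*(-42) - 47 = -92*(-42) - 47 = 3864 - 47 = 3817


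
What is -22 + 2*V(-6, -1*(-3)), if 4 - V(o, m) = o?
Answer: -2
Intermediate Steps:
V(o, m) = 4 - o
-22 + 2*V(-6, -1*(-3)) = -22 + 2*(4 - 1*(-6)) = -22 + 2*(4 + 6) = -22 + 2*10 = -22 + 20 = -2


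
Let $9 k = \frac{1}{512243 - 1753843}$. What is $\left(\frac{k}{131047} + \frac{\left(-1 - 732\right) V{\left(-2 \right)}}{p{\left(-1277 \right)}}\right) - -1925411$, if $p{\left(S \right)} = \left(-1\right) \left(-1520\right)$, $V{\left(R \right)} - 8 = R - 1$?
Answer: $\frac{53570759344235632781}{27823060339200} \approx 1.9254 \cdot 10^{6}$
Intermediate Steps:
$V{\left(R \right)} = 7 + R$ ($V{\left(R \right)} = 8 + \left(R - 1\right) = 8 + \left(-1 + R\right) = 7 + R$)
$p{\left(S \right)} = 1520$
$k = - \frac{1}{11174400}$ ($k = \frac{1}{9 \left(512243 - 1753843\right)} = \frac{1}{9 \left(-1241600\right)} = \frac{1}{9} \left(- \frac{1}{1241600}\right) = - \frac{1}{11174400} \approx -8.949 \cdot 10^{-8}$)
$\left(\frac{k}{131047} + \frac{\left(-1 - 732\right) V{\left(-2 \right)}}{p{\left(-1277 \right)}}\right) - -1925411 = \left(- \frac{1}{11174400 \cdot 131047} + \frac{\left(-1 - 732\right) \left(7 - 2\right)}{1520}\right) - -1925411 = \left(\left(- \frac{1}{11174400}\right) \frac{1}{131047} + \left(-733\right) 5 \cdot \frac{1}{1520}\right) + 1925411 = \left(- \frac{1}{1464371596800} - \frac{733}{304}\right) + 1925411 = - \frac{67086523778419}{27823060339200} + 1925411 = \frac{53570759344235632781}{27823060339200}$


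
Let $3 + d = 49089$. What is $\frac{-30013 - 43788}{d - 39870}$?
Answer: $- \frac{73801}{9216} \approx -8.0079$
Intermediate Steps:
$d = 49086$ ($d = -3 + 49089 = 49086$)
$\frac{-30013 - 43788}{d - 39870} = \frac{-30013 - 43788}{49086 - 39870} = - \frac{73801}{9216}$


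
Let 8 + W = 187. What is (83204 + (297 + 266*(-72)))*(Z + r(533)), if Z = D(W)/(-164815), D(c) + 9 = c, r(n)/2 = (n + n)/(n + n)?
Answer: 249416724/1939 ≈ 1.2863e+5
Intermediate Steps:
W = 179 (W = -8 + 187 = 179)
r(n) = 2 (r(n) = 2*((n + n)/(n + n)) = 2*((2*n)/((2*n))) = 2*((2*n)*(1/(2*n))) = 2*1 = 2)
D(c) = -9 + c
Z = -2/1939 (Z = (-9 + 179)/(-164815) = 170*(-1/164815) = -2/1939 ≈ -0.0010315)
(83204 + (297 + 266*(-72)))*(Z + r(533)) = (83204 + (297 + 266*(-72)))*(-2/1939 + 2) = (83204 + (297 - 19152))*(3876/1939) = (83204 - 18855)*(3876/1939) = 64349*(3876/1939) = 249416724/1939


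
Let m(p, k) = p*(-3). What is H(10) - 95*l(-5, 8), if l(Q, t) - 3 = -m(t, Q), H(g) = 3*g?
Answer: -2535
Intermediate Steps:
m(p, k) = -3*p
l(Q, t) = 3 + 3*t (l(Q, t) = 3 - (-3)*t = 3 + 3*t)
H(10) - 95*l(-5, 8) = 3*10 - 95*(3 + 3*8) = 30 - 95*(3 + 24) = 30 - 95*27 = 30 - 2565 = -2535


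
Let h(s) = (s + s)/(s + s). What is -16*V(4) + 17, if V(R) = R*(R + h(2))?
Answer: -303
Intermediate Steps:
h(s) = 1 (h(s) = (2*s)/((2*s)) = (2*s)*(1/(2*s)) = 1)
V(R) = R*(1 + R) (V(R) = R*(R + 1) = R*(1 + R))
-16*V(4) + 17 = -64*(1 + 4) + 17 = -64*5 + 17 = -16*20 + 17 = -320 + 17 = -303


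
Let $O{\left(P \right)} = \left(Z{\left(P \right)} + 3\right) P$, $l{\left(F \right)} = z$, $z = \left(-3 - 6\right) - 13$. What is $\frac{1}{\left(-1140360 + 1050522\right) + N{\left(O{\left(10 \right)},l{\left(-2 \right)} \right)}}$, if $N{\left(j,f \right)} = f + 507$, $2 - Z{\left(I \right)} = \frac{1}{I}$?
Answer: $- \frac{1}{89353} \approx -1.1192 \cdot 10^{-5}$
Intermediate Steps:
$Z{\left(I \right)} = 2 - \frac{1}{I}$
$z = -22$ ($z = -9 - 13 = -22$)
$l{\left(F \right)} = -22$
$O{\left(P \right)} = P \left(5 - \frac{1}{P}\right)$ ($O{\left(P \right)} = \left(\left(2 - \frac{1}{P}\right) + 3\right) P = \left(5 - \frac{1}{P}\right) P = P \left(5 - \frac{1}{P}\right)$)
$N{\left(j,f \right)} = 507 + f$
$\frac{1}{\left(-1140360 + 1050522\right) + N{\left(O{\left(10 \right)},l{\left(-2 \right)} \right)}} = \frac{1}{\left(-1140360 + 1050522\right) + \left(507 - 22\right)} = \frac{1}{-89838 + 485} = \frac{1}{-89353} = - \frac{1}{89353}$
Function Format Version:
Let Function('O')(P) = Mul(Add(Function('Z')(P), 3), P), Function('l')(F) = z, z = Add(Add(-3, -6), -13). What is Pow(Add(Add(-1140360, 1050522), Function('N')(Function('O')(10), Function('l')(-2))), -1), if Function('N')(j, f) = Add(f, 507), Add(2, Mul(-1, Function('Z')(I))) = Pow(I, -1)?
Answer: Rational(-1, 89353) ≈ -1.1192e-5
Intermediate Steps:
Function('Z')(I) = Add(2, Mul(-1, Pow(I, -1)))
z = -22 (z = Add(-9, -13) = -22)
Function('l')(F) = -22
Function('O')(P) = Mul(P, Add(5, Mul(-1, Pow(P, -1)))) (Function('O')(P) = Mul(Add(Add(2, Mul(-1, Pow(P, -1))), 3), P) = Mul(Add(5, Mul(-1, Pow(P, -1))), P) = Mul(P, Add(5, Mul(-1, Pow(P, -1)))))
Function('N')(j, f) = Add(507, f)
Pow(Add(Add(-1140360, 1050522), Function('N')(Function('O')(10), Function('l')(-2))), -1) = Pow(Add(Add(-1140360, 1050522), Add(507, -22)), -1) = Pow(Add(-89838, 485), -1) = Pow(-89353, -1) = Rational(-1, 89353)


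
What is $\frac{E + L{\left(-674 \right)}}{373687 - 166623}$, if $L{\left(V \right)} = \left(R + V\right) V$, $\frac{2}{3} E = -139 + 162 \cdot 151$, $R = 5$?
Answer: $\frac{974781}{414128} \approx 2.3538$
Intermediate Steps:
$E = \frac{72969}{2}$ ($E = \frac{3 \left(-139 + 162 \cdot 151\right)}{2} = \frac{3 \left(-139 + 24462\right)}{2} = \frac{3}{2} \cdot 24323 = \frac{72969}{2} \approx 36485.0$)
$L{\left(V \right)} = V \left(5 + V\right)$ ($L{\left(V \right)} = \left(5 + V\right) V = V \left(5 + V\right)$)
$\frac{E + L{\left(-674 \right)}}{373687 - 166623} = \frac{\frac{72969}{2} - 674 \left(5 - 674\right)}{373687 - 166623} = \frac{\frac{72969}{2} - -450906}{207064} = \left(\frac{72969}{2} + 450906\right) \frac{1}{207064} = \frac{974781}{2} \cdot \frac{1}{207064} = \frac{974781}{414128}$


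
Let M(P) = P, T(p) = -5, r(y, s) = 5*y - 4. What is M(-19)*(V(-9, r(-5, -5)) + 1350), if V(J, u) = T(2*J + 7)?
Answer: -25555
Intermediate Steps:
r(y, s) = -4 + 5*y
V(J, u) = -5
M(-19)*(V(-9, r(-5, -5)) + 1350) = -19*(-5 + 1350) = -19*1345 = -25555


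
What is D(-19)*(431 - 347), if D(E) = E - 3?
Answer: -1848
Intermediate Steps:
D(E) = -3 + E
D(-19)*(431 - 347) = (-3 - 19)*(431 - 347) = -22*84 = -1848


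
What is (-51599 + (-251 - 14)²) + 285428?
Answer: 304054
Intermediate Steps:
(-51599 + (-251 - 14)²) + 285428 = (-51599 + (-265)²) + 285428 = (-51599 + 70225) + 285428 = 18626 + 285428 = 304054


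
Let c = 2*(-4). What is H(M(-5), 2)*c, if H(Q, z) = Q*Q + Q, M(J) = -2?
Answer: -16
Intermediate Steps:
c = -8
H(Q, z) = Q + Q² (H(Q, z) = Q² + Q = Q + Q²)
H(M(-5), 2)*c = -2*(1 - 2)*(-8) = -2*(-1)*(-8) = 2*(-8) = -16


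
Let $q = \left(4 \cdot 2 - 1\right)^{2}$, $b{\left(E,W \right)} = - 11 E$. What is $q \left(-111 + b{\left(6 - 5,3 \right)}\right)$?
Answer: $-5978$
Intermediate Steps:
$q = 49$ ($q = \left(8 - 1\right)^{2} = 7^{2} = 49$)
$q \left(-111 + b{\left(6 - 5,3 \right)}\right) = 49 \left(-111 - 11 \left(6 - 5\right)\right) = 49 \left(-111 - 11\right) = 49 \left(-122\right) = -5978$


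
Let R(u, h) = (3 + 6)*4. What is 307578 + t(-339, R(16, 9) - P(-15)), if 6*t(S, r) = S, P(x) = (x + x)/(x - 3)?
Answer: 615043/2 ≈ 3.0752e+5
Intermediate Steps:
R(u, h) = 36 (R(u, h) = 9*4 = 36)
P(x) = 2*x/(-3 + x) (P(x) = (2*x)/(-3 + x) = 2*x/(-3 + x))
t(S, r) = S/6
307578 + t(-339, R(16, 9) - P(-15)) = 307578 + (⅙)*(-339) = 307578 - 113/2 = 615043/2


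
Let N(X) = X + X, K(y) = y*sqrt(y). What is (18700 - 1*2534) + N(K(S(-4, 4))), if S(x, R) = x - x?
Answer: 16166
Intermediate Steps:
S(x, R) = 0
K(y) = y**(3/2)
N(X) = 2*X
(18700 - 1*2534) + N(K(S(-4, 4))) = (18700 - 1*2534) + 2*0**(3/2) = (18700 - 2534) + 2*0 = 16166 + 0 = 16166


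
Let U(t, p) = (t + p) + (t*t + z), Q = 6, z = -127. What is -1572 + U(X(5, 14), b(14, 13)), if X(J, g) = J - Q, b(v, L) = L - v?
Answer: -1700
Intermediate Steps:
X(J, g) = -6 + J (X(J, g) = J - 1*6 = J - 6 = -6 + J)
U(t, p) = -127 + p + t + t² (U(t, p) = (t + p) + (t*t - 127) = (p + t) + (t² - 127) = (p + t) + (-127 + t²) = -127 + p + t + t²)
-1572 + U(X(5, 14), b(14, 13)) = -1572 + (-127 + (13 - 1*14) + (-6 + 5) + (-6 + 5)²) = -1572 + (-127 + (13 - 14) - 1 + (-1)²) = -1572 + (-127 - 1 - 1 + 1) = -1572 - 128 = -1700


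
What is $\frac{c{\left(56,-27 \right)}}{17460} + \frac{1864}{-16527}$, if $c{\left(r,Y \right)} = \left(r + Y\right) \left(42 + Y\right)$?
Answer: $- \frac{563471}{6412476} \approx -0.087871$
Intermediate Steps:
$c{\left(r,Y \right)} = \left(42 + Y\right) \left(Y + r\right)$ ($c{\left(r,Y \right)} = \left(Y + r\right) \left(42 + Y\right) = \left(42 + Y\right) \left(Y + r\right)$)
$\frac{c{\left(56,-27 \right)}}{17460} + \frac{1864}{-16527} = \frac{\left(-27\right)^{2} + 42 \left(-27\right) + 42 \cdot 56 - 1512}{17460} + \frac{1864}{-16527} = \left(729 - 1134 + 2352 - 1512\right) \frac{1}{17460} + 1864 \left(- \frac{1}{16527}\right) = 435 \cdot \frac{1}{17460} - \frac{1864}{16527} = \frac{29}{1164} - \frac{1864}{16527} = - \frac{563471}{6412476}$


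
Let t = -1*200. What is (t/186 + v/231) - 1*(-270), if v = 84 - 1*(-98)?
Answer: 91972/341 ≈ 269.71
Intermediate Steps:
t = -200
v = 182 (v = 84 + 98 = 182)
(t/186 + v/231) - 1*(-270) = (-200/186 + 182/231) - 1*(-270) = (-200*1/186 + 182*(1/231)) + 270 = (-100/93 + 26/33) + 270 = -98/341 + 270 = 91972/341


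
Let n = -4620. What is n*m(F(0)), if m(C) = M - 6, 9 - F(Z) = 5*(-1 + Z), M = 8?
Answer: -9240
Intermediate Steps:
F(Z) = 14 - 5*Z (F(Z) = 9 - 5*(-1 + Z) = 9 - (-5 + 5*Z) = 9 + (5 - 5*Z) = 14 - 5*Z)
m(C) = 2 (m(C) = 8 - 6 = 2)
n*m(F(0)) = -4620*2 = -9240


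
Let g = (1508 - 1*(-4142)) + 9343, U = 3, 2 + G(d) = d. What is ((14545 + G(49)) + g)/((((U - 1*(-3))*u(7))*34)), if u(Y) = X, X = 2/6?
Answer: 29585/68 ≈ 435.07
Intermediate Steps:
G(d) = -2 + d
g = 14993 (g = (1508 + 4142) + 9343 = 5650 + 9343 = 14993)
X = ⅓ (X = 2*(⅙) = ⅓ ≈ 0.33333)
u(Y) = ⅓
((14545 + G(49)) + g)/((((U - 1*(-3))*u(7))*34)) = ((14545 + (-2 + 49)) + 14993)/((((3 - 1*(-3))*(⅓))*34)) = ((14545 + 47) + 14993)/((((3 + 3)*(⅓))*34)) = (14592 + 14993)/(((6*(⅓))*34)) = 29585/((2*34)) = 29585/68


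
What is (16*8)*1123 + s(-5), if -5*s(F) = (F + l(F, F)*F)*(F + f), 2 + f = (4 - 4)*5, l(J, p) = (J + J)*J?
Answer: 143387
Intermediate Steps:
l(J, p) = 2*J² (l(J, p) = (2*J)*J = 2*J²)
f = -2 (f = -2 + (4 - 4)*5 = -2 + 0*5 = -2 + 0 = -2)
s(F) = -(-2 + F)*(F + 2*F³)/5 (s(F) = -(F + (2*F²)*F)*(F - 2)/5 = -(F + 2*F³)*(-2 + F)/5 = -(-2 + F)*(F + 2*F³)/5)
(16*8)*1123 + s(-5) = (16*8)*1123 + (⅕)*(-5)*(2 - 1*(-5) - 2*(-5)³ + 4*(-5)²) = 128*1123 + (⅕)*(-5)*(2 + 5 - 2*(-125) + 4*25) = 143744 + (⅕)*(-5)*(2 + 5 + 250 + 100) = 143744 + (⅕)*(-5)*357 = 143744 - 357 = 143387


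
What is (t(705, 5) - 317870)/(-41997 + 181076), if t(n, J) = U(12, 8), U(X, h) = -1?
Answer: -317871/139079 ≈ -2.2855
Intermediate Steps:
t(n, J) = -1
(t(705, 5) - 317870)/(-41997 + 181076) = (-1 - 317870)/(-41997 + 181076) = -317871/139079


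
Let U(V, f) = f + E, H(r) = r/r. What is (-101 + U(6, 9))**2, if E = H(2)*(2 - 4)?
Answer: 8836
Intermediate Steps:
H(r) = 1
E = -2 (E = 1*(2 - 4) = 1*(-2) = -2)
U(V, f) = -2 + f (U(V, f) = f - 2 = -2 + f)
(-101 + U(6, 9))**2 = (-101 + (-2 + 9))**2 = (-101 + 7)**2 = (-94)**2 = 8836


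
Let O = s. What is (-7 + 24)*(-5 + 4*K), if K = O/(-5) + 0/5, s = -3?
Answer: -221/5 ≈ -44.200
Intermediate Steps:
O = -3
K = 3/5 (K = -3/(-5) + 0/5 = -3*(-1/5) + 0*(1/5) = 3/5 + 0 = 3/5 ≈ 0.60000)
(-7 + 24)*(-5 + 4*K) = (-7 + 24)*(-5 + 4*(3/5)) = 17*(-5 + 12/5) = 17*(-13/5) = -221/5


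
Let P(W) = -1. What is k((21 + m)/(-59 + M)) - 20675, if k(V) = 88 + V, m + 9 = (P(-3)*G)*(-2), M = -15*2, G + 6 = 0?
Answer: -20587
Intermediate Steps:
G = -6 (G = -6 + 0 = -6)
M = -30
m = -21 (m = -9 - 1*(-6)*(-2) = -9 + 6*(-2) = -9 - 12 = -21)
k((21 + m)/(-59 + M)) - 20675 = (88 + (21 - 21)/(-59 - 30)) - 20675 = (88 + 0/(-89)) - 20675 = (88 + 0*(-1/89)) - 20675 = (88 + 0) - 20675 = 88 - 20675 = -20587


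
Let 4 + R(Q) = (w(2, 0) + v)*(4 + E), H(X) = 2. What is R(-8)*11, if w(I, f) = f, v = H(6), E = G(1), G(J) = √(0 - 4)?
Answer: 44 + 44*I ≈ 44.0 + 44.0*I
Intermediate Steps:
G(J) = 2*I (G(J) = √(-4) = 2*I)
E = 2*I ≈ 2.0*I
v = 2
R(Q) = 4 + 4*I (R(Q) = -4 + (0 + 2)*(4 + 2*I) = -4 + 2*(4 + 2*I) = -4 + (8 + 4*I) = 4 + 4*I)
R(-8)*11 = (4 + 4*I)*11 = 44 + 44*I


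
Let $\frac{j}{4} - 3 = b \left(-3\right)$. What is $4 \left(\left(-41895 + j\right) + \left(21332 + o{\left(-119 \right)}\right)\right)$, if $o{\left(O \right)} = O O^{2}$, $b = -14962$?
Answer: $-6104664$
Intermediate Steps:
$o{\left(O \right)} = O^{3}$
$j = 179556$ ($j = 12 + 4 \left(\left(-14962\right) \left(-3\right)\right) = 12 + 4 \cdot 44886 = 12 + 179544 = 179556$)
$4 \left(\left(-41895 + j\right) + \left(21332 + o{\left(-119 \right)}\right)\right) = 4 \left(\left(-41895 + 179556\right) + \left(21332 + \left(-119\right)^{3}\right)\right) = 4 \left(137661 + \left(21332 - 1685159\right)\right) = 4 \left(137661 - 1663827\right) = 4 \left(-1526166\right) = -6104664$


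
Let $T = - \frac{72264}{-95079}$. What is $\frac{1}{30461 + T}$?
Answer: $\frac{31693}{965424561} \approx 3.2828 \cdot 10^{-5}$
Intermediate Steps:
$T = \frac{24088}{31693}$ ($T = \left(-72264\right) \left(- \frac{1}{95079}\right) = \frac{24088}{31693} \approx 0.76004$)
$\frac{1}{30461 + T} = \frac{1}{30461 + \frac{24088}{31693}} = \frac{1}{\frac{965424561}{31693}} = \frac{31693}{965424561}$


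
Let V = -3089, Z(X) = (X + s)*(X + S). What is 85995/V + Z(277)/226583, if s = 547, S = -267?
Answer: -19459551725/699914887 ≈ -27.803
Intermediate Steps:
Z(X) = (-267 + X)*(547 + X) (Z(X) = (X + 547)*(X - 267) = (547 + X)*(-267 + X) = (-267 + X)*(547 + X))
85995/V + Z(277)/226583 = 85995/(-3089) + (-146049 + 277**2 + 280*277)/226583 = 85995*(-1/3089) + (-146049 + 76729 + 77560)*(1/226583) = -85995/3089 + 8240*(1/226583) = -85995/3089 + 8240/226583 = -19459551725/699914887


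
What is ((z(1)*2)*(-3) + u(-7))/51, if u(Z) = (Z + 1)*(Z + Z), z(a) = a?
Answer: 26/17 ≈ 1.5294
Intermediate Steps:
u(Z) = 2*Z*(1 + Z) (u(Z) = (1 + Z)*(2*Z) = 2*Z*(1 + Z))
((z(1)*2)*(-3) + u(-7))/51 = ((1*2)*(-3) + 2*(-7)*(1 - 7))/51 = (2*(-3) + 2*(-7)*(-6))*(1/51) = (-6 + 84)*(1/51) = 78*(1/51) = 26/17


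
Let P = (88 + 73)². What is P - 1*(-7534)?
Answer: 33455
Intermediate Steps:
P = 25921 (P = 161² = 25921)
P - 1*(-7534) = 25921 - 1*(-7534) = 25921 + 7534 = 33455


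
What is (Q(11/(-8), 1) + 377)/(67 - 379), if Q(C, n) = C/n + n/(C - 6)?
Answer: -59077/49088 ≈ -1.2035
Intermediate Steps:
Q(C, n) = C/n + n/(-6 + C)
(Q(11/(-8), 1) + 377)/(67 - 379) = (((11/(-8))**2 + 1**2 - 66/(-8))/(1*(-6 + 11/(-8))) + 377)/(67 - 379) = (1*((11*(-1/8))**2 + 1 - 66*(-1)/8)/(-6 + 11*(-1/8)) + 377)/(-312) = (1*((-11/8)**2 + 1 - 6*(-11/8))/(-6 - 11/8) + 377)*(-1/312) = (1*(121/64 + 1 + 33/4)/(-59/8) + 377)*(-1/312) = (1*(-8/59)*(713/64) + 377)*(-1/312) = (-713/472 + 377)*(-1/312) = (177231/472)*(-1/312) = -59077/49088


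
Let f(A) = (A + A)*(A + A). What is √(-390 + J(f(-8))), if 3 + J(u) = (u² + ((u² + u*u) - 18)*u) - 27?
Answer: 2*√8403735 ≈ 5797.8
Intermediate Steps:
f(A) = 4*A² (f(A) = (2*A)*(2*A) = 4*A²)
J(u) = -30 + u² + u*(-18 + 2*u²) (J(u) = -3 + ((u² + ((u² + u*u) - 18)*u) - 27) = -3 + ((u² + ((u² + u²) - 18)*u) - 27) = -3 + ((u² + (2*u² - 18)*u) - 27) = -3 + ((u² + (-18 + 2*u²)*u) - 27) = -3 + ((u² + u*(-18 + 2*u²)) - 27) = -3 + (-27 + u² + u*(-18 + 2*u²)) = -30 + u² + u*(-18 + 2*u²))
√(-390 + J(f(-8))) = √(-390 + (-30 + (4*(-8)²)² - 72*(-8)² + 2*(4*(-8)²)³)) = √(-390 + (-30 + (4*64)² - 72*64 + 2*(4*64)³)) = √(-390 + (-30 + 256² - 18*256 + 2*256³)) = √(-390 + (-30 + 65536 - 4608 + 2*16777216)) = √(-390 + (-30 + 65536 - 4608 + 33554432)) = √(-390 + 33615330) = √33614940 = 2*√8403735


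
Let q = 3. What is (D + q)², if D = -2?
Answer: 1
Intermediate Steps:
(D + q)² = (-2 + 3)² = 1² = 1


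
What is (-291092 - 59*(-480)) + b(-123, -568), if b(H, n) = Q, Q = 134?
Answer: -262638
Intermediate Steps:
b(H, n) = 134
(-291092 - 59*(-480)) + b(-123, -568) = (-291092 - 59*(-480)) + 134 = (-291092 + 28320) + 134 = -262772 + 134 = -262638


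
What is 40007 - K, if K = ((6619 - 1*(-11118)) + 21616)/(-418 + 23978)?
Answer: 942525567/23560 ≈ 40005.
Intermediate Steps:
K = 39353/23560 (K = ((6619 + 11118) + 21616)/23560 = (17737 + 21616)*(1/23560) = 39353*(1/23560) = 39353/23560 ≈ 1.6703)
40007 - K = 40007 - 1*39353/23560 = 40007 - 39353/23560 = 942525567/23560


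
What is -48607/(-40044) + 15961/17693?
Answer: 1499145935/708498492 ≈ 2.1159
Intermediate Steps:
-48607/(-40044) + 15961/17693 = -48607*(-1/40044) + 15961*(1/17693) = 48607/40044 + 15961/17693 = 1499145935/708498492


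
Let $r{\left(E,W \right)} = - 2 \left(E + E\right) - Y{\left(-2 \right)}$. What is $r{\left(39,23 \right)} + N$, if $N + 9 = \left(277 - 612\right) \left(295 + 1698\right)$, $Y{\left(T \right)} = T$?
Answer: $-667818$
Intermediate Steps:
$N = -667664$ ($N = -9 + \left(277 - 612\right) \left(295 + 1698\right) = -9 - 667655 = -667664$)
$r{\left(E,W \right)} = 2 - 4 E$ ($r{\left(E,W \right)} = - 2 \left(E + E\right) - -2 = - 2 \cdot 2 E + 2 = - 4 E + 2 = 2 - 4 E$)
$r{\left(39,23 \right)} + N = \left(2 - 156\right) - 667664 = -154 - 667664 = -667818$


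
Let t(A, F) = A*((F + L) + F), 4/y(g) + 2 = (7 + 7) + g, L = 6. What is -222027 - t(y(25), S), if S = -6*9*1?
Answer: -8214591/37 ≈ -2.2202e+5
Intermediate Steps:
S = -54 (S = -54*1 = -54)
y(g) = 4/(12 + g) (y(g) = 4/(-2 + ((7 + 7) + g)) = 4/(-2 + (14 + g)) = 4/(12 + g))
t(A, F) = A*(6 + 2*F) (t(A, F) = A*((F + 6) + F) = A*((6 + F) + F) = A*(6 + 2*F))
-222027 - t(y(25), S) = -222027 - 2*4/(12 + 25)*(3 - 54) = -222027 - 2*4/37*(-51) = -222027 - 2*4*(1/37)*(-51) = -222027 - 2*4*(-51)/37 = -222027 - 1*(-408/37) = -222027 + 408/37 = -8214591/37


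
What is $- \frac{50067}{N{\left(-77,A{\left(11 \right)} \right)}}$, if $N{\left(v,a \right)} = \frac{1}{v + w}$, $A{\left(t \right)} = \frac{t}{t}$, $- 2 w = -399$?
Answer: $- \frac{12266415}{2} \approx -6.1332 \cdot 10^{6}$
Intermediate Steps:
$w = \frac{399}{2}$ ($w = \left(- \frac{1}{2}\right) \left(-399\right) = \frac{399}{2} \approx 199.5$)
$A{\left(t \right)} = 1$
$N{\left(v,a \right)} = \frac{1}{\frac{399}{2} + v}$ ($N{\left(v,a \right)} = \frac{1}{v + \frac{399}{2}} = \frac{1}{\frac{399}{2} + v}$)
$- \frac{50067}{N{\left(-77,A{\left(11 \right)} \right)}} = - \frac{50067}{2 \frac{1}{399 + 2 \left(-77\right)}} = - \frac{50067}{2 \frac{1}{399 - 154}} = - \frac{50067}{2 \cdot \frac{1}{245}} = - \frac{50067}{\frac{2}{245}} = \left(-50067\right) \frac{245}{2} = - \frac{12266415}{2}$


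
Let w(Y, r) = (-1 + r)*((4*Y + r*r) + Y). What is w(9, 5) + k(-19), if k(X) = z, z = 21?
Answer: 301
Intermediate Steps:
k(X) = 21
w(Y, r) = (-1 + r)*(r**2 + 5*Y) (w(Y, r) = (-1 + r)*((4*Y + r**2) + Y) = (-1 + r)*((r**2 + 4*Y) + Y) = (-1 + r)*(r**2 + 5*Y))
w(9, 5) + k(-19) = (5**3 - 1*5**2 - 5*9 + 5*9*5) + 21 = (125 - 1*25 - 45 + 225) + 21 = (125 - 25 - 45 + 225) + 21 = 280 + 21 = 301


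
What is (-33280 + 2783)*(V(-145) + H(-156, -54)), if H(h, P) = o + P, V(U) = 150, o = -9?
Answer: -2653239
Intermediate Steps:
H(h, P) = -9 + P
(-33280 + 2783)*(V(-145) + H(-156, -54)) = (-33280 + 2783)*(150 + (-9 - 54)) = -30497*(150 - 63) = -30497*87 = -2653239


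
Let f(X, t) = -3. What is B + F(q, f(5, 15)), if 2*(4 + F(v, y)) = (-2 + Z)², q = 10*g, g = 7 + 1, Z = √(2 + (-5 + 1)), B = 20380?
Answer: 20377 - 2*I*√2 ≈ 20377.0 - 2.8284*I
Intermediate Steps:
Z = I*√2 (Z = √(2 - 4) = √(-2) = I*√2 ≈ 1.4142*I)
g = 8
q = 80 (q = 10*8 = 80)
F(v, y) = -4 + (-2 + I*√2)²/2
B + F(q, f(5, 15)) = 20380 + (-3 - 2*I*√2) = 20377 - 2*I*√2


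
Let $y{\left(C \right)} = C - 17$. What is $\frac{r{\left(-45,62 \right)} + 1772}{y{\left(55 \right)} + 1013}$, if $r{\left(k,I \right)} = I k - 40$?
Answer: $- \frac{1058}{1051} \approx -1.0067$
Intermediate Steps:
$y{\left(C \right)} = -17 + C$
$r{\left(k,I \right)} = -40 + I k$
$\frac{r{\left(-45,62 \right)} + 1772}{y{\left(55 \right)} + 1013} = \frac{\left(-40 + 62 \left(-45\right)\right) + 1772}{\left(-17 + 55\right) + 1013} = \frac{\left(-40 - 2790\right) + 1772}{38 + 1013} = \frac{-2830 + 1772}{1051} = \left(-1058\right) \frac{1}{1051} = - \frac{1058}{1051}$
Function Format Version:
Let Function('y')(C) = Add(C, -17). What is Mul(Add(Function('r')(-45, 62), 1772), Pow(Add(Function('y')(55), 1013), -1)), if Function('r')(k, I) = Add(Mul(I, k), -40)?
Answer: Rational(-1058, 1051) ≈ -1.0067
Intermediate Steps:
Function('y')(C) = Add(-17, C)
Function('r')(k, I) = Add(-40, Mul(I, k))
Mul(Add(Function('r')(-45, 62), 1772), Pow(Add(Function('y')(55), 1013), -1)) = Mul(Add(Add(-40, Mul(62, -45)), 1772), Pow(Add(Add(-17, 55), 1013), -1)) = Mul(Add(Add(-40, -2790), 1772), Pow(Add(38, 1013), -1)) = Mul(Add(-2830, 1772), Pow(1051, -1)) = Mul(-1058, Rational(1, 1051)) = Rational(-1058, 1051)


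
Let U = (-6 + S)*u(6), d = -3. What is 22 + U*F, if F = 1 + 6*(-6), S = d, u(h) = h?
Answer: 1912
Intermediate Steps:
S = -3
U = -54 (U = (-6 - 3)*6 = -9*6 = -54)
F = -35 (F = 1 - 36 = -35)
22 + U*F = 22 - 54*(-35) = 22 + 1890 = 1912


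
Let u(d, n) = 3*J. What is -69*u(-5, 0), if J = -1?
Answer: 207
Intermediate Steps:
u(d, n) = -3 (u(d, n) = 3*(-1) = -3)
-69*u(-5, 0) = -69*(-3) = 207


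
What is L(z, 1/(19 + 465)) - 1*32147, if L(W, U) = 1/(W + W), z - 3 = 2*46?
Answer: -6107929/190 ≈ -32147.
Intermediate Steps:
z = 95 (z = 3 + 2*46 = 3 + 92 = 95)
L(W, U) = 1/(2*W)
L(z, 1/(19 + 465)) - 1*32147 = (½)/95 - 1*32147 = (½)*(1/95) - 32147 = 1/190 - 32147 = -6107929/190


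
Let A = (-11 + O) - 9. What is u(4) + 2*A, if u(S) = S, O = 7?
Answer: -22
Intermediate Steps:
A = -13 (A = (-11 + 7) - 9 = -4 - 9 = -13)
u(4) + 2*A = 4 + 2*(-13) = 4 - 26 = -22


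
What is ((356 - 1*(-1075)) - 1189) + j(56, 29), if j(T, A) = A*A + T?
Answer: 1139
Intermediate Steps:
j(T, A) = T + A**2 (j(T, A) = A**2 + T = T + A**2)
((356 - 1*(-1075)) - 1189) + j(56, 29) = ((356 - 1*(-1075)) - 1189) + (56 + 29**2) = ((356 + 1075) - 1189) + (56 + 841) = (1431 - 1189) + 897 = 242 + 897 = 1139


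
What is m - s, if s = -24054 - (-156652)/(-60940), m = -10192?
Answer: 211226733/15235 ≈ 13865.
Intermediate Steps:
s = -366501853/15235 (s = -24054 - (-156652)*(-1)/60940 = -24054 - 1*39163/15235 = -24054 - 39163/15235 = -366501853/15235 ≈ -24057.)
m - s = -10192 - 1*(-366501853/15235) = -10192 + 366501853/15235 = 211226733/15235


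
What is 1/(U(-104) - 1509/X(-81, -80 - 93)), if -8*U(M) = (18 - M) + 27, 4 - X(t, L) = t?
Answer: -680/24737 ≈ -0.027489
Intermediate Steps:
X(t, L) = 4 - t
U(M) = -45/8 + M/8 (U(M) = -((18 - M) + 27)/8 = -(45 - M)/8 = -45/8 + M/8)
1/(U(-104) - 1509/X(-81, -80 - 93)) = 1/((-45/8 + (⅛)*(-104)) - 1509/(4 - 1*(-81))) = 1/((-45/8 - 13) - 1509/(4 + 81)) = 1/(-149/8 - 1509/85) = 1/(-24737/680) = -680/24737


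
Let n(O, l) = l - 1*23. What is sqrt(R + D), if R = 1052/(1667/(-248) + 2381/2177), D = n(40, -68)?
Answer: 7*I*sqrt(5818626118843)/1012857 ≈ 16.671*I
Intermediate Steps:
n(O, l) = -23 + l (n(O, l) = l - 23 = -23 + l)
D = -91 (D = -23 - 68 = -91)
R = -567970592/3038571 (R = 1052/(1667*(-1/248) + 2381*(1/2177)) = 1052/(-1667/248 + 2381/2177) = 1052/(-3038571/539896) = 1052*(-539896/3038571) = -567970592/3038571 ≈ -186.92)
sqrt(R + D) = sqrt(-567970592/3038571 - 91) = sqrt(-844480553/3038571) = 7*I*sqrt(5818626118843)/1012857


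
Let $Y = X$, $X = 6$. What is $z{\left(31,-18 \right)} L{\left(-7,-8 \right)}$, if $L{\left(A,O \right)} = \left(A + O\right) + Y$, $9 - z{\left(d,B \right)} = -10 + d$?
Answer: $108$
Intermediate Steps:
$Y = 6$
$z{\left(d,B \right)} = 19 - d$ ($z{\left(d,B \right)} = 9 - \left(-10 + d\right) = 19 - d$)
$L{\left(A,O \right)} = 6 + A + O$ ($L{\left(A,O \right)} = \left(A + O\right) + 6 = 6 + A + O$)
$z{\left(31,-18 \right)} L{\left(-7,-8 \right)} = \left(19 - 31\right) \left(6 - 7 - 8\right) = \left(19 - 31\right) \left(-9\right) = \left(-12\right) \left(-9\right) = 108$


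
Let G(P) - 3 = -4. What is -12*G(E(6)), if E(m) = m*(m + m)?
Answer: 12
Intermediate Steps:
E(m) = 2*m² (E(m) = m*(2*m) = 2*m²)
G(P) = -1 (G(P) = 3 - 4 = -1)
-12*G(E(6)) = -12*(-1) = 12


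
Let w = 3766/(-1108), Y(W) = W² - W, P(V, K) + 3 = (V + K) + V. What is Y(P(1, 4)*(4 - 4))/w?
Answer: 0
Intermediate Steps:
P(V, K) = -3 + K + 2*V (P(V, K) = -3 + ((V + K) + V) = -3 + ((K + V) + V) = -3 + (K + 2*V) = -3 + K + 2*V)
w = -1883/554 (w = 3766*(-1/1108) = -1883/554 ≈ -3.3989)
Y(P(1, 4)*(4 - 4))/w = (((-3 + 4 + 2*1)*(4 - 4))*(-1 + (-3 + 4 + 2*1)*(4 - 4)))/(-1883/554) = (((-3 + 4 + 2)*0)*(-1 + (-3 + 4 + 2)*0))*(-554/1883) = ((3*0)*(-1 + 3*0))*(-554/1883) = (0*(-1 + 0))*(-554/1883) = (0*(-1))*(-554/1883) = 0*(-554/1883) = 0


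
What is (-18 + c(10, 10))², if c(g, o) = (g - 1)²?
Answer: 3969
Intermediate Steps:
c(g, o) = (-1 + g)²
(-18 + c(10, 10))² = (-18 + (-1 + 10)²)² = (-18 + 9²)² = (-18 + 81)² = 63² = 3969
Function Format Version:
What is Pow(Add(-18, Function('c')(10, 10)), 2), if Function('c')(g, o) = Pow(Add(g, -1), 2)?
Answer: 3969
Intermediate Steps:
Function('c')(g, o) = Pow(Add(-1, g), 2)
Pow(Add(-18, Function('c')(10, 10)), 2) = Pow(Add(-18, Pow(Add(-1, 10), 2)), 2) = Pow(Add(-18, Pow(9, 2)), 2) = Pow(Add(-18, 81), 2) = Pow(63, 2) = 3969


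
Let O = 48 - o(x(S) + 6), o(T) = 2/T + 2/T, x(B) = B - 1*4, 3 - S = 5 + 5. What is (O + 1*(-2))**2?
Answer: 54756/25 ≈ 2190.2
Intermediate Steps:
S = -7 (S = 3 - (5 + 5) = 3 - 1*10 = 3 - 10 = -7)
x(B) = -4 + B (x(B) = B - 4 = -4 + B)
o(T) = 4/T
O = 244/5 (O = 48 - 4/((-4 - 7) + 6) = 48 - 4/(-11 + 6) = 48 - 4/(-5) = 48 - 4*(-1)/5 = 48 - 1*(-4/5) = 48 + 4/5 = 244/5 ≈ 48.800)
(O + 1*(-2))**2 = (244/5 + 1*(-2))**2 = (244/5 - 2)**2 = (234/5)**2 = 54756/25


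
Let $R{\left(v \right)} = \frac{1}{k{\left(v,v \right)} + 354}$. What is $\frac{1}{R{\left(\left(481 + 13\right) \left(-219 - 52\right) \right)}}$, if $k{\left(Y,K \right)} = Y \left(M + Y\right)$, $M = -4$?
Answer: $17922783726$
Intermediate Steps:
$k{\left(Y,K \right)} = Y \left(-4 + Y\right)$
$R{\left(v \right)} = \frac{1}{354 + v \left(-4 + v\right)}$ ($R{\left(v \right)} = \frac{1}{v \left(-4 + v\right) + 354} = \frac{1}{354 + v \left(-4 + v\right)}$)
$\frac{1}{R{\left(\left(481 + 13\right) \left(-219 - 52\right) \right)}} = \frac{1}{\frac{1}{354 + \left(481 + 13\right) \left(-219 - 52\right) \left(-4 + \left(481 + 13\right) \left(-219 - 52\right)\right)}} = \frac{1}{\frac{1}{354 + 494 \left(-271\right) \left(-4 + 494 \left(-271\right)\right)}} = \frac{1}{\frac{1}{354 - 133874 \left(-4 - 133874\right)}} = \frac{1}{\frac{1}{354 - -17922783372}} = \frac{1}{\frac{1}{354 + 17922783372}} = \frac{1}{\frac{1}{17922783726}} = 17922783726$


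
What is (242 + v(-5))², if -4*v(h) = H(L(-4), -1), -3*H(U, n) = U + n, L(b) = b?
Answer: 8404201/144 ≈ 58363.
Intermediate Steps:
H(U, n) = -U/3 - n/3 (H(U, n) = -(U + n)/3 = -U/3 - n/3)
v(h) = -5/12 (v(h) = -(-⅓*(-4) - ⅓*(-1))/4 = -(4/3 + ⅓)/4 = -¼*5/3 = -5/12)
(242 + v(-5))² = (242 - 5/12)² = (2899/12)² = 8404201/144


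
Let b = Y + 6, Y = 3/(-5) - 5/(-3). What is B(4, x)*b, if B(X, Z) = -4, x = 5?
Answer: -424/15 ≈ -28.267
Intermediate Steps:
Y = 16/15 (Y = 3*(-1/5) - 5*(-1/3) = -3/5 + 5/3 = 16/15 ≈ 1.0667)
b = 106/15 (b = 16/15 + 6 = 106/15 ≈ 7.0667)
B(4, x)*b = -4*106/15 = -424/15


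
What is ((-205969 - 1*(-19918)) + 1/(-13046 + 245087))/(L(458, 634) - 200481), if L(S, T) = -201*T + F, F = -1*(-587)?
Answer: 21585730045/37976758224 ≈ 0.56839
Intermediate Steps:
F = 587
L(S, T) = 587 - 201*T (L(S, T) = -201*T + 587 = 587 - 201*T)
((-205969 - 1*(-19918)) + 1/(-13046 + 245087))/(L(458, 634) - 200481) = ((-205969 - 1*(-19918)) + 1/(-13046 + 245087))/((587 - 201*634) - 200481) = ((-205969 + 19918) + 1/232041)/((587 - 127434) - 200481) = (-186051 + 1/232041)/(-126847 - 200481) = -43171460090/232041/(-327328) = -43171460090/232041*(-1/327328) = 21585730045/37976758224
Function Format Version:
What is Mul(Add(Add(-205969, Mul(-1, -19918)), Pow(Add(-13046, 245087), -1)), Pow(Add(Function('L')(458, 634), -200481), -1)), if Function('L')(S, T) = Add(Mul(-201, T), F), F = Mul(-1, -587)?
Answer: Rational(21585730045, 37976758224) ≈ 0.56839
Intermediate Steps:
F = 587
Function('L')(S, T) = Add(587, Mul(-201, T)) (Function('L')(S, T) = Add(Mul(-201, T), 587) = Add(587, Mul(-201, T)))
Mul(Add(Add(-205969, Mul(-1, -19918)), Pow(Add(-13046, 245087), -1)), Pow(Add(Function('L')(458, 634), -200481), -1)) = Mul(Add(Add(-205969, Mul(-1, -19918)), Pow(Add(-13046, 245087), -1)), Pow(Add(Add(587, Mul(-201, 634)), -200481), -1)) = Mul(Add(Add(-205969, 19918), Pow(232041, -1)), Pow(Add(Add(587, -127434), -200481), -1)) = Mul(Add(-186051, Rational(1, 232041)), Pow(Add(-126847, -200481), -1)) = Mul(Rational(-43171460090, 232041), Pow(-327328, -1)) = Mul(Rational(-43171460090, 232041), Rational(-1, 327328)) = Rational(21585730045, 37976758224)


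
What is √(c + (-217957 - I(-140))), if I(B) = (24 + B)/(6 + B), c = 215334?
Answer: I*√11778533/67 ≈ 51.224*I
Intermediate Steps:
I(B) = (24 + B)/(6 + B)
√(c + (-217957 - I(-140))) = √(215334 + (-217957 - (24 - 140)/(6 - 140))) = √(215334 + (-217957 - (-116)/(-134))) = √(215334 + (-217957 - (-1)*(-116)/134)) = √(215334 + (-217957 - 1*58/67)) = √(215334 + (-217957 - 58/67)) = √(215334 - 14603177/67) = √(-175799/67) = I*√11778533/67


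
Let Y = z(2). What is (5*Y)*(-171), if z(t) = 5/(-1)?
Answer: 4275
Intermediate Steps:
z(t) = -5 (z(t) = 5*(-1) = -5)
Y = -5
(5*Y)*(-171) = (5*(-5))*(-171) = -25*(-171) = 4275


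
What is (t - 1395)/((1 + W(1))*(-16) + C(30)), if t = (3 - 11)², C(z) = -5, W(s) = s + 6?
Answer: 1331/133 ≈ 10.008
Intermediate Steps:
W(s) = 6 + s
t = 64 (t = (-8)² = 64)
(t - 1395)/((1 + W(1))*(-16) + C(30)) = (64 - 1395)/((1 + (6 + 1))*(-16) - 5) = -1331/((1 + 7)*(-16) - 5) = -1331/(8*(-16) - 5) = -1331/(-128 - 5) = -1331/(-133) = -1331*(-1/133) = 1331/133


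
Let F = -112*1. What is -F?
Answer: 112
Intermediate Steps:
F = -112
-F = -1*(-112) = 112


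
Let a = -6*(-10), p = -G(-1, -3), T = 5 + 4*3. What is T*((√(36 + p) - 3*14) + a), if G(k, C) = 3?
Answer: 306 + 17*√33 ≈ 403.66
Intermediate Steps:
T = 17 (T = 5 + 12 = 17)
p = -3 (p = -1*3 = -3)
a = 60
T*((√(36 + p) - 3*14) + a) = 17*((√(36 - 3) - 3*14) + 60) = 17*((√33 - 42) + 60) = 17*((-42 + √33) + 60) = 17*(18 + √33) = 306 + 17*√33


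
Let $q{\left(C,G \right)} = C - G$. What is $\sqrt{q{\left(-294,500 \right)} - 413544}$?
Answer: $i \sqrt{414338} \approx 643.69 i$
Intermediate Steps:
$\sqrt{q{\left(-294,500 \right)} - 413544} = \sqrt{\left(-294 - 500\right) - 413544} = \sqrt{-794 - 413544} = \sqrt{-414338} = i \sqrt{414338}$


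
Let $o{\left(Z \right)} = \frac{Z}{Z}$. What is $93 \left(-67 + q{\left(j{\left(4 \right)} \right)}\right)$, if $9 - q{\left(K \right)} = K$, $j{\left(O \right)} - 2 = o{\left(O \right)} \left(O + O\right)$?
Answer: $-6324$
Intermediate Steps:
$o{\left(Z \right)} = 1$
$j{\left(O \right)} = 2 + 2 O$ ($j{\left(O \right)} = 2 + 1 \left(O + O\right) = 2 + 1 \cdot 2 O = 2 + 2 O$)
$q{\left(K \right)} = 9 - K$
$93 \left(-67 + q{\left(j{\left(4 \right)} \right)}\right) = 93 \left(-67 + \left(9 - \left(2 + 2 \cdot 4\right)\right)\right) = 93 \left(-67 + \left(9 - \left(2 + 8\right)\right)\right) = 93 \left(-67 + \left(9 - 10\right)\right) = 93 \left(-67 - 1\right) = 93 \left(-68\right) = -6324$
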